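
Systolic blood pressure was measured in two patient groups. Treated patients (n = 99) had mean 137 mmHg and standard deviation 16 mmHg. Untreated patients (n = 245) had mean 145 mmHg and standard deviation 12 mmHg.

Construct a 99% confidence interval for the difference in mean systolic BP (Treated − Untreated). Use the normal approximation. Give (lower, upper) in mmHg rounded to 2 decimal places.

SE₁ = s₁/√n₁ = 16/√99 = 1.6081; SE₂ = 12/√245 = 0.7667.
Independent samples, unequal variances: SE_diff = √(SE₁² + SE₂²) = √(2.58598561 + 0.58782889) = 1.7815.
z* = 2.576, so margin of error = 2.576 × 1.7815 = 4.5891.
Difference in means = 137 − 145 = -8.0000.
-8.0000 ± 4.5891 → (-12.59, -3.41).

(-12.59, -3.41)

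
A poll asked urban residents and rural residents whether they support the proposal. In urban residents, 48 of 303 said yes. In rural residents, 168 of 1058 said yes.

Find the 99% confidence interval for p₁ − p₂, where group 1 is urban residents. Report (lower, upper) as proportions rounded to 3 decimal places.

(-0.062, 0.061)

First, p̂₁ = 48/303 = 0.1584; p̂₂ = 168/1058 = 0.1588.
The two standard errors are √(0.1584×0.8416/303) = 0.02098 and √(0.1588×0.8412/1058) = 0.01124.
Because the samples are independent, SE_diff = √(0.02098² + 0.01124²) = 0.02380.
Using z* = 2.576 for 99%, ME = 2.576 × 0.02380 = 0.06131.
p̂₁ − p̂₂ = -0.0004; interval -0.0004 ± 0.06131 gives (-0.062, 0.061).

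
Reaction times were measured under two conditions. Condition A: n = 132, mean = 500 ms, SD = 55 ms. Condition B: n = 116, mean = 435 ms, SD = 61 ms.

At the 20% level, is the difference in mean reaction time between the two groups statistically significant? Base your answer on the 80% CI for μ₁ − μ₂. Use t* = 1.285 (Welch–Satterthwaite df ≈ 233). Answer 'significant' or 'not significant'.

Standard errors of each mean: 55/√132 = 4.7871 and 61/√116 = 5.6637.
SE(x̄₁ − x̄₂) = √(4.7871² + 5.6637²) = 7.4158 for independent samples with unequal variances.
With t* = 1.285, the margin is 1.285 × 7.4158 = 9.5293.
x̄₁ − x̄₂ = 500 − 435 = 65.0000; the interval is 65.0000 ± 9.5293 = (55.4707, 74.5293).
The interval (55.4707, 74.5293) does not contain 0, so the difference is significant.

significant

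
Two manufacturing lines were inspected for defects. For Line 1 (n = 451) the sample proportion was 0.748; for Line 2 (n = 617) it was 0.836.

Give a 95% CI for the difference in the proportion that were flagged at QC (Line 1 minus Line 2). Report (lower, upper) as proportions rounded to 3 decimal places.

(-0.138, -0.038)

The two standard errors are √(0.7480×0.2520/451) = 0.02044 and √(0.8360×0.1640/617) = 0.01491.
Because the samples are independent, SE_diff = √(0.02044² + 0.01491²) = 0.02530.
Using z* = 1.960 for 95%, ME = 1.960 × 0.02530 = 0.04959.
p̂₁ − p̂₂ = -0.0880; interval -0.0880 ± 0.04959 gives (-0.138, -0.038).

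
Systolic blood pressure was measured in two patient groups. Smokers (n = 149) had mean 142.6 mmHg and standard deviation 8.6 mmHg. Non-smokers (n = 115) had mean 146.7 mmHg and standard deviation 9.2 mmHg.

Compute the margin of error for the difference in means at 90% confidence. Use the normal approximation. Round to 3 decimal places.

1.826

Standard errors of each mean: 8.6/√149 = 0.7045 and 9.2/√115 = 0.8579.
SE(x̄₁ − x̄₂) = √(0.7045² + 0.8579²) = 1.1101 for independent samples with unequal variances.
With z* = 1.645, the margin is 1.645 × 1.1101 = 1.8261.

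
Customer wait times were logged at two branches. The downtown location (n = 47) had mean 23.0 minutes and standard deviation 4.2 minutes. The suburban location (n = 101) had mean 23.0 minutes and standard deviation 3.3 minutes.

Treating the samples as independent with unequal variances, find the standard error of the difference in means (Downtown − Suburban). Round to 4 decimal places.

0.6951

Standard errors of each mean: 4.2/√47 = 0.6126 and 3.3/√101 = 0.3284.
SE(x̄₁ − x̄₂) = √(0.6126² + 0.3284²) = 0.6951 for independent samples with unequal variances.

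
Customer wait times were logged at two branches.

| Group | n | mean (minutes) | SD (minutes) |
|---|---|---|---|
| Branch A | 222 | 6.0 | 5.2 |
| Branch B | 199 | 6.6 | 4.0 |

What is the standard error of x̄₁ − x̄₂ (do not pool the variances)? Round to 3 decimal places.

Per-group SEs: s₁/√n₁ = 5.2/√222 = 0.3490, s₂/√n₂ = 4.0/√199 = 0.2836.
Unpooled SE of the difference: √(0.121801 + 0.08042896) = 0.4497.

0.450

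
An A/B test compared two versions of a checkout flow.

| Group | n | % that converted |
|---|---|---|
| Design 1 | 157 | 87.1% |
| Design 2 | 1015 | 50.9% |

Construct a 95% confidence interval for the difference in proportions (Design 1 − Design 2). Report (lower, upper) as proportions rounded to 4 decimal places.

(0.3012, 0.4228)

Each SE is √(p̂(1−p̂)/n): √(0.8710·0.1290/157) = 0.02675 and √(0.5090·0.4910/1015) = 0.01569.
SE(p̂₁ − p̂₂) = √(SE₁² + SE₂²) = √(0.0007155625 + 0.0002461761) = 0.03101, since the two samples are independent.
At 95% confidence z* = 1.960; margin = 1.960 × 0.03101 = 0.06078.
The difference is 0.8710 − 0.5090 = 0.3620, so the interval is 0.3620 ± 0.06078 = (0.3012, 0.4228).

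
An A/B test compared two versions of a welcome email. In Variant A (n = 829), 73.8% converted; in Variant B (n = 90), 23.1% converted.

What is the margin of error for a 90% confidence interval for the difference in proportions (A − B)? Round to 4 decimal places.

SE₁ = √(p̂₁(1−p̂₁)/n₁) = √(0.7380·0.2620/829) = 0.01527; SE₂ = √(0.2310·0.7690/90) = 0.04443.
Independent samples: SE of the difference = √(SE₁² + SE₂²) = √(0.0002331729 + 0.0019740249) = 0.04698.
z* for 90% confidence is 1.645, so the margin of error is 1.645 × 0.04698 = 0.07728.

0.0773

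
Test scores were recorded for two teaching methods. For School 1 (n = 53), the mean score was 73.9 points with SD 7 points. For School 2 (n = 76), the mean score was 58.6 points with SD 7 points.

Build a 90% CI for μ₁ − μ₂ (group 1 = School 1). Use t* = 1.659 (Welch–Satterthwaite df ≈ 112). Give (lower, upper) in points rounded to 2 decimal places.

SE₁ = s₁/√n₁ = 7/√53 = 0.9615; SE₂ = 7/√76 = 0.8030.
Independent samples, unequal variances: SE_diff = √(SE₁² + SE₂²) = √(0.92448225 + 0.644809) = 1.2527.
t* = 1.659, so margin of error = 1.659 × 1.2527 = 2.0782.
Difference in means = 73.9 − 58.6 = 15.3000.
15.3000 ± 2.0782 → (13.22, 17.38).

(13.22, 17.38)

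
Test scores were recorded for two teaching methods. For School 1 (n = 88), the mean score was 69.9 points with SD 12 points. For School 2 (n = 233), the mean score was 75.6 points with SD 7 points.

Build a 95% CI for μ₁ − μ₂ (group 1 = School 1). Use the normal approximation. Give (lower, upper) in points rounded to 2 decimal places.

Per-group SEs: s₁/√n₁ = 12/√88 = 1.2792, s₂/√n₂ = 7/√233 = 0.4586.
Unpooled SE of the difference: √(1.63635264 + 0.21031396) = 1.3589.
Margin of error = z* · SE = 1.960 × 1.3589 = 2.6634.
x̄₁ − x̄₂ = 69.9 − 75.6 = -5.7000.
CI: -5.7000 ± 2.6634 = (-8.36, -3.04).

(-8.36, -3.04)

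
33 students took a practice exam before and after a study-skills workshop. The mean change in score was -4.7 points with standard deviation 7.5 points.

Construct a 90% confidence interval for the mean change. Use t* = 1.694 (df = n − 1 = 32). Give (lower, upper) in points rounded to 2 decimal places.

(-6.91, -2.49)

Paired design: SE = s_d/√n = 7.5/√33 = 1.3056.
t* = 1.694; margin of error = 1.694 × 1.3056 = 2.2117.
-4.7 ± 2.2117 → (-6.91, -2.49).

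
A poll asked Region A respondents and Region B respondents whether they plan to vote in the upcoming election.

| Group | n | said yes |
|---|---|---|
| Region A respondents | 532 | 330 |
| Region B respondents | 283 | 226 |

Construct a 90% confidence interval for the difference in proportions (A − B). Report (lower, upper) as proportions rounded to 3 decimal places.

p̂₁ = 330/532 = 0.6203 and p̂₂ = 226/283 = 0.7986.
SE₁ = √(p̂₁(1−p̂₁)/n₁) = √(0.6203·0.3797/532) = 0.02104; SE₂ = √(0.7986·0.2014/283) = 0.02384.
Independent samples: SE of the difference = √(SE₁² + SE₂²) = √(0.0004426816 + 0.0005683456) = 0.03180.
z* for 90% confidence is 1.645, so the margin of error is 1.645 × 0.03180 = 0.05231.
Point estimate p̂₁ − p̂₂ = 0.6203 − 0.7986 = -0.1783.
-0.1783 ± 0.05231 → (-0.231, -0.126).

(-0.231, -0.126)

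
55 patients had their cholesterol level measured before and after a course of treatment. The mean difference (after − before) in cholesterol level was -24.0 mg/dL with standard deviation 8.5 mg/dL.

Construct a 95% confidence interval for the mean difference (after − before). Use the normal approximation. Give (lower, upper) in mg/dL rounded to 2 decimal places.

This is a matched-pairs design, so SE = s_d/√n = 8.5/√55 = 1.1461.
Margin = 1.960 × 1.1461 = 2.2464; the interval is -24.0 ± 2.2464 = (-26.25, -21.75).

(-26.25, -21.75)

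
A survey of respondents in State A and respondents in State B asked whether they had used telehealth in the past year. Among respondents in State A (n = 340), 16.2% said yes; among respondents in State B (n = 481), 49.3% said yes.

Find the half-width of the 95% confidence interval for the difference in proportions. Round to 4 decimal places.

0.0594

SE₁ = √(p̂₁(1−p̂₁)/n₁) = √(0.1620·0.8380/340) = 0.01998; SE₂ = √(0.4930·0.5070/481) = 0.02280.
Independent samples: SE of the difference = √(SE₁² + SE₂²) = √(0.0003992004 + 0.00051984) = 0.03032.
z* for 95% confidence is 1.960, so the margin of error is 1.960 × 0.03032 = 0.05943.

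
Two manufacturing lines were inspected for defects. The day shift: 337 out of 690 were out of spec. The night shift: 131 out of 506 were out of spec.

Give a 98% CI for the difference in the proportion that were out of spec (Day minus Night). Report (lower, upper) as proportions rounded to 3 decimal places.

Sample proportions: 337/690 = 0.4884, 131/506 = 0.2589.
Each SE is √(p̂(1−p̂)/n): √(0.4884·0.5116/690) = 0.01903 and √(0.2589·0.7411/506) = 0.01947.
SE(p̂₁ − p̂₂) = √(SE₁² + SE₂²) = √(0.0003621409 + 0.0003790809) = 0.02723, since the two samples are independent.
At 98% confidence z* = 2.326; margin = 2.326 × 0.02723 = 0.06334.
The difference is 0.4884 − 0.2589 = 0.2295, so the interval is 0.2295 ± 0.06334 = (0.166, 0.293).

(0.166, 0.293)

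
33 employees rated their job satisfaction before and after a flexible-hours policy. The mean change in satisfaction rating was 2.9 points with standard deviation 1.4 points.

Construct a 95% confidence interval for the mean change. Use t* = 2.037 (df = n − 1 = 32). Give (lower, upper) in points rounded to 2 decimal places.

Paired design: SE = s_d/√n = 1.4/√33 = 0.2437.
t* = 2.037; margin of error = 2.037 × 0.2437 = 0.4964.
2.9 ± 0.4964 → (2.40, 3.40).

(2.40, 3.40)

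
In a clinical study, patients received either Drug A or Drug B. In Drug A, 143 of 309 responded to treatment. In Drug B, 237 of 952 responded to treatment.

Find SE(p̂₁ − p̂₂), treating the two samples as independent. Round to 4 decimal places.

0.0316

Sample proportions: 143/309 = 0.4628, 237/952 = 0.2489.
Each SE is √(p̂(1−p̂)/n): √(0.4628·0.5372/309) = 0.02837 and √(0.2489·0.7511/952) = 0.01401.
SE(p̂₁ − p̂₂) = √(SE₁² + SE₂²) = √(0.0008048569 + 0.0001962801) = 0.03164, since the two samples are independent.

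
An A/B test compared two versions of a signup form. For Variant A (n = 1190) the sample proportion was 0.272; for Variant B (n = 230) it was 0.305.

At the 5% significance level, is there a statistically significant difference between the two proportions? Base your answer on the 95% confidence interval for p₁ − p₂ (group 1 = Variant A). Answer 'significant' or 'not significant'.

not significant

The two standard errors are √(0.2720×0.7280/1190) = 0.01290 and √(0.3050×0.6950/230) = 0.03036.
Because the samples are independent, SE_diff = √(0.01290² + 0.03036²) = 0.03299.
Using z* = 1.960 for 95%, ME = 1.960 × 0.03299 = 0.06466.
p̂₁ − p̂₂ = -0.0330; interval -0.0330 ± 0.06466 gives (-0.09766, 0.03166).
The interval (-0.09766, 0.03166) contains 0, so the difference is not significant.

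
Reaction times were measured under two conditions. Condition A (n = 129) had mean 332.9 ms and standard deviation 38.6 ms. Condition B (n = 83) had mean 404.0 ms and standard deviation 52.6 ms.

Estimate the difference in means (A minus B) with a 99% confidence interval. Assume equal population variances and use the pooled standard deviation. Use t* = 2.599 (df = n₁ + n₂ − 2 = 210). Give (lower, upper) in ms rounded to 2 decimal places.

(-87.41, -54.79)

s_p = √[((n₁−1)s₁² + (n₂−1)s₂²)/(n₁+n₂−2)] = √[(128·38.6² + 82·52.6²)/210] = 44.5928.
SE = 44.5928·√(1/129 + 1/83) = 6.2748.
With t* = 2.599, margin = 2.599 × 6.2748 = 16.3082.
x̄₁ − x̄₂ = 332.9 − 404.0 = -71.1000; interval -71.1000 ± 16.3082 = (-87.41, -54.79).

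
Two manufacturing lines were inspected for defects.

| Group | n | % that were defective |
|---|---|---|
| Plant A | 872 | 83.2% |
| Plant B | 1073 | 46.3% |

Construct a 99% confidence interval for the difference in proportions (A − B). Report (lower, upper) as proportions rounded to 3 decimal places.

SE₁ = √(p̂₁(1−p̂₁)/n₁) = √(0.8320·0.1680/872) = 0.01266; SE₂ = √(0.4630·0.5370/1073) = 0.01522.
Independent samples: SE of the difference = √(SE₁² + SE₂²) = √(0.0001602756 + 0.0002316484) = 0.01980.
z* for 99% confidence is 2.576, so the margin of error is 2.576 × 0.01980 = 0.05100.
Point estimate p̂₁ − p̂₂ = 0.8320 − 0.4630 = 0.3690.
0.3690 ± 0.05100 → (0.318, 0.420).

(0.318, 0.420)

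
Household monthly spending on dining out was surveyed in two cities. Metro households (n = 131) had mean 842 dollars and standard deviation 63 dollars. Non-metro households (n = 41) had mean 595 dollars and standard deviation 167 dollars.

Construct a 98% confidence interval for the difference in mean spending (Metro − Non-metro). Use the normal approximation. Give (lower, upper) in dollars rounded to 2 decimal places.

Per-group SEs: s₁/√n₁ = 63/√131 = 5.5043, s₂/√n₂ = 167/√41 = 26.0810.
Unpooled SE of the difference: √(30.29731849 + 680.218561) = 26.6555.
Margin of error = z* · SE = 2.326 × 26.6555 = 62.0007.
x̄₁ − x̄₂ = 842 − 595 = 247.0000.
CI: 247.0000 ± 62.0007 = (185.00, 309.00).

(185.00, 309.00)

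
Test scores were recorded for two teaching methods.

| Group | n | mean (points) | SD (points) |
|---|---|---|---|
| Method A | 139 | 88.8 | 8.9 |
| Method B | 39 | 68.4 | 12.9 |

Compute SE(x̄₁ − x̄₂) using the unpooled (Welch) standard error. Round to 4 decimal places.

Standard errors of each mean: 8.9/√139 = 0.7549 and 12.9/√39 = 2.0657.
SE(x̄₁ − x̄₂) = √(0.7549² + 2.0657²) = 2.1993 for independent samples with unequal variances.

2.1993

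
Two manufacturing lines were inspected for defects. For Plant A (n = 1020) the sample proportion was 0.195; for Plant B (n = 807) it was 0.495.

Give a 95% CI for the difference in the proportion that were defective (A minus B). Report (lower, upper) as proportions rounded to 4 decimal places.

Each SE is √(p̂(1−p̂)/n): √(0.1950·0.8050/1020) = 0.01241 and √(0.4950·0.5050/807) = 0.01760.
SE(p̂₁ − p̂₂) = √(SE₁² + SE₂²) = √(0.0001540081 + 0.00030976) = 0.02154, since the two samples are independent.
At 95% confidence z* = 1.960; margin = 1.960 × 0.02154 = 0.04222.
The difference is 0.1950 − 0.4950 = -0.3000, so the interval is -0.3000 ± 0.04222 = (-0.3422, -0.2578).

(-0.3422, -0.2578)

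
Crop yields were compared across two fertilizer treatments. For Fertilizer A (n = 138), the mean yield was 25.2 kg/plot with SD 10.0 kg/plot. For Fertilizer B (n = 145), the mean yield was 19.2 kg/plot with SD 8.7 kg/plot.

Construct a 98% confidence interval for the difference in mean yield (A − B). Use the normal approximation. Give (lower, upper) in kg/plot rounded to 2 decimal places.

SE₁ = s₁/√n₁ = 10.0/√138 = 0.8513; SE₂ = 8.7/√145 = 0.7225.
Independent samples, unequal variances: SE_diff = √(SE₁² + SE₂²) = √(0.72471169 + 0.52200625) = 1.1166.
z* = 2.326, so margin of error = 2.326 × 1.1166 = 2.5972.
Difference in means = 25.2 − 19.2 = 6.0000.
6.0000 ± 2.5972 → (3.40, 8.60).

(3.40, 8.60)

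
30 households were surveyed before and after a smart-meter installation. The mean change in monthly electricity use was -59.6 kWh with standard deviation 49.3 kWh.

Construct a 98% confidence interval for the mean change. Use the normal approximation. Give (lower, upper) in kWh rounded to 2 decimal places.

Paired design: SE = s_d/√n = 49.3/√30 = 9.0009.
z* = 2.326; margin of error = 2.326 × 9.0009 = 20.9361.
-59.6 ± 20.9361 → (-80.54, -38.66).

(-80.54, -38.66)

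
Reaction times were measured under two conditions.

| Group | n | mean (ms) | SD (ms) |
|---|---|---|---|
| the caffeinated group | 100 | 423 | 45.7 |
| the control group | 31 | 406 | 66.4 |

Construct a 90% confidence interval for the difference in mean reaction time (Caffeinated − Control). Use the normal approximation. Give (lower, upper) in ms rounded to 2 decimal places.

SE₁ = s₁/√n₁ = 45.7/√100 = 4.5700; SE₂ = 66.4/√31 = 11.9258.
Independent samples, unequal variances: SE_diff = √(SE₁² + SE₂²) = √(20.8849 + 142.22470564) = 12.7714.
z* = 1.645, so margin of error = 1.645 × 12.7714 = 21.0090.
Difference in means = 423 − 406 = 17.0000.
17.0000 ± 21.0090 → (-4.01, 38.01).

(-4.01, 38.01)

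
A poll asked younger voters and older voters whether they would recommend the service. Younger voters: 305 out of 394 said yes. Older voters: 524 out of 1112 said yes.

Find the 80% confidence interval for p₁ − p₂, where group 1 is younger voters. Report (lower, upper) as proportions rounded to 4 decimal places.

Sample proportions: 305/394 = 0.7741, 524/1112 = 0.4712.
Each SE is √(p̂(1−p̂)/n): √(0.7741·0.2259/394) = 0.02107 and √(0.4712·0.5288/1112) = 0.01497.
SE(p̂₁ − p̂₂) = √(SE₁² + SE₂²) = √(0.0004439449 + 0.0002241009) = 0.02585, since the two samples are independent.
At 80% confidence z* = 1.282; margin = 1.282 × 0.02585 = 0.03314.
The difference is 0.7741 − 0.4712 = 0.3029, so the interval is 0.3029 ± 0.03314 = (0.2698, 0.3360).

(0.2698, 0.3360)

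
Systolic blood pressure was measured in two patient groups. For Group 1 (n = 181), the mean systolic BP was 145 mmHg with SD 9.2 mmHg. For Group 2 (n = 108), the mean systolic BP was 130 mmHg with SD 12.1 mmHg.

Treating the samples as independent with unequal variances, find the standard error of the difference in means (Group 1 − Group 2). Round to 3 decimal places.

1.350

Standard errors of each mean: 9.2/√181 = 0.6838 and 12.1/√108 = 1.1643.
SE(x̄₁ − x̄₂) = √(0.6838² + 1.1643²) = 1.3503 for independent samples with unequal variances.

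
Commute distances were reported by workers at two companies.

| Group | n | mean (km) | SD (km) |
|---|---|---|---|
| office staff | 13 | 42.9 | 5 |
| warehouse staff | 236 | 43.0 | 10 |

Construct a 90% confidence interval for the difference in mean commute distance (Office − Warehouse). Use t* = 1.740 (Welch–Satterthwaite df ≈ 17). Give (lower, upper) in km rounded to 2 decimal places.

(-2.77, 2.57)

Per-group SEs: s₁/√n₁ = 5/√13 = 1.3868, s₂/√n₂ = 10/√236 = 0.6509.
Unpooled SE of the difference: √(1.92321424 + 0.42367081) = 1.5320.
Margin of error = t* · SE = 1.740 × 1.5320 = 2.6657.
x̄₁ − x̄₂ = 42.9 − 43.0 = -0.1000.
CI: -0.1000 ± 2.6657 = (-2.77, 2.57).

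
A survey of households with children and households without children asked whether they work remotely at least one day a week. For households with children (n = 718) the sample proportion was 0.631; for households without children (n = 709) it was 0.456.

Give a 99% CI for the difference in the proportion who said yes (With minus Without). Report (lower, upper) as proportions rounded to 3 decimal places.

(0.108, 0.242)

Each SE is √(p̂(1−p̂)/n): √(0.6310·0.3690/718) = 0.01801 and √(0.4560·0.5440/709) = 0.01871.
SE(p̂₁ − p̂₂) = √(SE₁² + SE₂²) = √(0.0003243601 + 0.0003500641) = 0.02597, since the two samples are independent.
At 99% confidence z* = 2.576; margin = 2.576 × 0.02597 = 0.06690.
The difference is 0.6310 − 0.4560 = 0.1750, so the interval is 0.1750 ± 0.06690 = (0.108, 0.242).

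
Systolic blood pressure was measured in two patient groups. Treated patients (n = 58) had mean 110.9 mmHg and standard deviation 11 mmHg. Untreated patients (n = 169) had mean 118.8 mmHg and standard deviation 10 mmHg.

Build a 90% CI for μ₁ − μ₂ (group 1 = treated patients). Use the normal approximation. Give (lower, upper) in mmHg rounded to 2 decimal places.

SE₁ = s₁/√n₁ = 11/√58 = 1.4444; SE₂ = 10/√169 = 0.7692.
Independent samples, unequal variances: SE_diff = √(SE₁² + SE₂²) = √(2.08629136 + 0.59166864) = 1.6364.
z* = 1.645, so margin of error = 1.645 × 1.6364 = 2.6919.
Difference in means = 110.9 − 118.8 = -7.9000.
-7.9000 ± 2.6919 → (-10.59, -5.21).

(-10.59, -5.21)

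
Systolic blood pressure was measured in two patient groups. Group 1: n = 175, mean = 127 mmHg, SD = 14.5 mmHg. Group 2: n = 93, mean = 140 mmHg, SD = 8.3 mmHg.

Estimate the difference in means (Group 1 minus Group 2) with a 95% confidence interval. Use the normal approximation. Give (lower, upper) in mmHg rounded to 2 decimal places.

SE₁ = s₁/√n₁ = 14.5/√175 = 1.0961; SE₂ = 8.3/√93 = 0.8607.
Independent samples, unequal variances: SE_diff = √(SE₁² + SE₂²) = √(1.20143521 + 0.74080449) = 1.3936.
z* = 1.960, so margin of error = 1.960 × 1.3936 = 2.7315.
Difference in means = 127 − 140 = -13.0000.
-13.0000 ± 2.7315 → (-15.73, -10.27).

(-15.73, -10.27)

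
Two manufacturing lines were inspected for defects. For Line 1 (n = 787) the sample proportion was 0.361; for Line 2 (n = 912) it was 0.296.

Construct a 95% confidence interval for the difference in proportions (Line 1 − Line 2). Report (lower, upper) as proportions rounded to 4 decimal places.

(0.0202, 0.1098)

Each SE is √(p̂(1−p̂)/n): √(0.3610·0.6390/787) = 0.01712 and √(0.2960·0.7040/912) = 0.01512.
SE(p̂₁ − p̂₂) = √(SE₁² + SE₂²) = √(0.0002930944 + 0.0002286144) = 0.02284, since the two samples are independent.
At 95% confidence z* = 1.960; margin = 1.960 × 0.02284 = 0.04477.
The difference is 0.3610 − 0.2960 = 0.0650, so the interval is 0.0650 ± 0.04477 = (0.0202, 0.1098).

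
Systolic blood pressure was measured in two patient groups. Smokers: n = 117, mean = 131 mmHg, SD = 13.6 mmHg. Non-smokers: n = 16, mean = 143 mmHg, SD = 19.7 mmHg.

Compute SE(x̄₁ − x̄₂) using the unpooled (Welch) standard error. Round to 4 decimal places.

SE₁ = s₁/√n₁ = 13.6/√117 = 1.2573; SE₂ = 19.7/√16 = 4.9250.
Independent samples, unequal variances: SE_diff = √(SE₁² + SE₂²) = √(1.58080329 + 24.255625) = 5.0830.

5.0830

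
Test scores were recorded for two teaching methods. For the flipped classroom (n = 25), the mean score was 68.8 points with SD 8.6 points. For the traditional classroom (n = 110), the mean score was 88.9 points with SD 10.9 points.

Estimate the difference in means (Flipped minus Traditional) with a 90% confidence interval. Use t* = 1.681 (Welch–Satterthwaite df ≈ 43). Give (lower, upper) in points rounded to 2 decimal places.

SE₁ = s₁/√n₁ = 8.6/√25 = 1.7200; SE₂ = 10.9/√110 = 1.0393.
Independent samples, unequal variances: SE_diff = √(SE₁² + SE₂²) = √(2.9584 + 1.08014449) = 2.0096.
t* = 1.681, so margin of error = 1.681 × 2.0096 = 3.3781.
Difference in means = 68.8 − 88.9 = -20.1000.
-20.1000 ± 3.3781 → (-23.48, -16.72).

(-23.48, -16.72)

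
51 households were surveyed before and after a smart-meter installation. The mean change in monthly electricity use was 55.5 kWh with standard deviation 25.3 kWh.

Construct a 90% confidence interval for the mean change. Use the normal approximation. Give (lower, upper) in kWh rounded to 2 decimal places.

Paired design: SE = s_d/√n = 25.3/√51 = 3.5427.
z* = 1.645; margin of error = 1.645 × 3.5427 = 5.8277.
55.5 ± 5.8277 → (49.67, 61.33).

(49.67, 61.33)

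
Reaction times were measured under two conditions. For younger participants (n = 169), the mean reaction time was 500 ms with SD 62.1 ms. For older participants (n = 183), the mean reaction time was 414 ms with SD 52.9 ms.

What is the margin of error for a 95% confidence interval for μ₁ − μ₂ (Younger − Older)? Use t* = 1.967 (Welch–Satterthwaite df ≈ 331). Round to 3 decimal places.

Standard errors of each mean: 62.1/√169 = 4.7769 and 52.9/√183 = 3.9105.
SE(x̄₁ − x̄₂) = √(4.7769² + 3.9105²) = 6.1734 for independent samples with unequal variances.
With t* = 1.967, the margin is 1.967 × 6.1734 = 12.1431.

12.143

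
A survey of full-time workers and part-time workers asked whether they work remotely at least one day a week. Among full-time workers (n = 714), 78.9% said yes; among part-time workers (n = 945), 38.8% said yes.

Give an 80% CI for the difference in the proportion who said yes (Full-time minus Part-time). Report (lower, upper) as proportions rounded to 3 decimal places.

(0.373, 0.429)

Each SE is √(p̂(1−p̂)/n): √(0.7890·0.2110/714) = 0.01527 and √(0.3880·0.6120/945) = 0.01585.
SE(p̂₁ − p̂₂) = √(SE₁² + SE₂²) = √(0.0002331729 + 0.0002512225) = 0.02201, since the two samples are independent.
At 80% confidence z* = 1.282; margin = 1.282 × 0.02201 = 0.02822.
The difference is 0.7890 − 0.3880 = 0.4010, so the interval is 0.4010 ± 0.02822 = (0.373, 0.429).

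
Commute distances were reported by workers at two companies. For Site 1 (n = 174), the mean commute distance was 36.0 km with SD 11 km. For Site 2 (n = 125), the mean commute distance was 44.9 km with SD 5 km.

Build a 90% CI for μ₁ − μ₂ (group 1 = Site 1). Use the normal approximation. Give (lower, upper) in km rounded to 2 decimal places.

SE₁ = s₁/√n₁ = 11/√174 = 0.8339; SE₂ = 5/√125 = 0.4472.
Independent samples, unequal variances: SE_diff = √(SE₁² + SE₂²) = √(0.69538921 + 0.19998784) = 0.9462.
z* = 1.645, so margin of error = 1.645 × 0.9462 = 1.5565.
Difference in means = 36.0 − 44.9 = -8.9000.
-8.9000 ± 1.5565 → (-10.46, -7.34).

(-10.46, -7.34)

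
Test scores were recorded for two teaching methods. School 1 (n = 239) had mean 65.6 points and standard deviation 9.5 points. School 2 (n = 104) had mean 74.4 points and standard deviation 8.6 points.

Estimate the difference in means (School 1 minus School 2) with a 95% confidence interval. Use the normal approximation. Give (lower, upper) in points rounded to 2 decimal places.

Standard errors of each mean: 9.5/√239 = 0.6145 and 8.6/√104 = 0.8433.
SE(x̄₁ − x̄₂) = √(0.6145² + 0.8433²) = 1.0434 for independent samples with unequal variances.
With z* = 1.960, the margin is 1.960 × 1.0434 = 2.0451.
x̄₁ − x̄₂ = 65.6 − 74.4 = -8.8000; the interval is -8.8000 ± 2.0451 = (-10.85, -6.75).

(-10.85, -6.75)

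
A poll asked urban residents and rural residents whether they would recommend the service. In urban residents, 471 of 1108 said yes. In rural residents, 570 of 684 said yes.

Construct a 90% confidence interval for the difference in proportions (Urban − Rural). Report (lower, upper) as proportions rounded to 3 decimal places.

Sample proportions: 471/1108 = 0.4251, 570/684 = 0.8333.
Each SE is √(p̂(1−p̂)/n): √(0.4251·0.5749/1108) = 0.01485 and √(0.8333·0.1667/684) = 0.01425.
SE(p̂₁ − p̂₂) = √(SE₁² + SE₂²) = √(0.0002205225 + 0.0002030625) = 0.02058, since the two samples are independent.
At 90% confidence z* = 1.645; margin = 1.645 × 0.02058 = 0.03385.
The difference is 0.4251 − 0.8333 = -0.4082, so the interval is -0.4082 ± 0.03385 = (-0.442, -0.374).

(-0.442, -0.374)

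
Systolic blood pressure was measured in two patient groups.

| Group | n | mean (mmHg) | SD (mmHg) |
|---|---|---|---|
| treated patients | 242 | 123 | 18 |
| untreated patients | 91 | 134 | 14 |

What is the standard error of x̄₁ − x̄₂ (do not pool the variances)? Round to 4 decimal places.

Per-group SEs: s₁/√n₁ = 18/√242 = 1.1571, s₂/√n₂ = 14/√91 = 1.4676.
Unpooled SE of the difference: √(1.33888041 + 2.15384976) = 1.8689.

1.8689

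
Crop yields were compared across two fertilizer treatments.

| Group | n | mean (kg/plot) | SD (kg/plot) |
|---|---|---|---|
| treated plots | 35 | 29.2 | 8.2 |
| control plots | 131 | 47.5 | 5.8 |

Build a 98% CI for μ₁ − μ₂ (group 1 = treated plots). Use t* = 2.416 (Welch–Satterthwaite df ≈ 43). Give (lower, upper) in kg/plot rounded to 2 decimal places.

(-21.87, -14.73)

Per-group SEs: s₁/√n₁ = 8.2/√35 = 1.3861, s₂/√n₂ = 5.8/√131 = 0.5067.
Unpooled SE of the difference: √(1.92127321 + 0.25674489) = 1.4758.
Margin of error = t* · SE = 2.416 × 1.4758 = 3.5655.
x̄₁ − x̄₂ = 29.2 − 47.5 = -18.3000.
CI: -18.3000 ± 3.5655 = (-21.87, -14.73).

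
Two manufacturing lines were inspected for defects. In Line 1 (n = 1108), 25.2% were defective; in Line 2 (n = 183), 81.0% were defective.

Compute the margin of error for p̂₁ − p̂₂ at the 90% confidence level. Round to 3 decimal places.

Each SE is √(p̂(1−p̂)/n): √(0.2520·0.7480/1108) = 0.01304 and √(0.8100·0.1900/183) = 0.02900.
SE(p̂₁ − p̂₂) = √(SE₁² + SE₂²) = √(0.0001700416 + 0.000841) = 0.03180, since the two samples are independent.
At 90% confidence z* = 1.645; margin = 1.645 × 0.03180 = 0.05231.

0.052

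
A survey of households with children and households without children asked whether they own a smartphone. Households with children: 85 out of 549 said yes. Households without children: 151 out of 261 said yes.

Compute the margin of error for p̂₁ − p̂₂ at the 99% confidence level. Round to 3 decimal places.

First, p̂₁ = 85/549 = 0.1548; p̂₂ = 151/261 = 0.5785.
The two standard errors are √(0.1548×0.8452/549) = 0.01544 and √(0.5785×0.4215/261) = 0.03057.
Because the samples are independent, SE_diff = √(0.01544² + 0.03057²) = 0.03425.
Using z* = 2.576 for 99%, ME = 2.576 × 0.03425 = 0.08823.

0.088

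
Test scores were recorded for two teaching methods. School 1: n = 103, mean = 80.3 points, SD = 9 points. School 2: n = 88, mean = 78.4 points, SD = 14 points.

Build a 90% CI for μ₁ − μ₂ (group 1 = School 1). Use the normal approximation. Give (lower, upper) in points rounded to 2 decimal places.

(-0.96, 4.76)

Per-group SEs: s₁/√n₁ = 9/√103 = 0.8868, s₂/√n₂ = 14/√88 = 1.4924.
Unpooled SE of the difference: √(0.78641424 + 2.22725776) = 1.7360.
Margin of error = z* · SE = 1.645 × 1.7360 = 2.8557.
x̄₁ − x̄₂ = 80.3 − 78.4 = 1.9000.
CI: 1.9000 ± 2.8557 = (-0.96, 4.76).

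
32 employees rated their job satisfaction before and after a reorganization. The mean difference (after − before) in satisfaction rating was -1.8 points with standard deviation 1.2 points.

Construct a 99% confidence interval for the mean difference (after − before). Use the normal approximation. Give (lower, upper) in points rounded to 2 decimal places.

Paired design: SE = s_d/√n = 1.2/√32 = 0.2121.
z* = 2.576; margin of error = 2.576 × 0.2121 = 0.5464.
-1.8 ± 0.5464 → (-2.35, -1.25).

(-2.35, -1.25)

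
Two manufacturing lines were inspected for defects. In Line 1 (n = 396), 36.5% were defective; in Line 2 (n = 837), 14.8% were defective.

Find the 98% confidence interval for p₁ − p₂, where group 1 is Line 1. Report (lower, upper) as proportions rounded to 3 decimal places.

Each SE is √(p̂(1−p̂)/n): √(0.3650·0.6350/396) = 0.02419 and √(0.1480·0.8520/837) = 0.01227.
SE(p̂₁ − p̂₂) = √(SE₁² + SE₂²) = √(0.0005851561 + 0.0001505529) = 0.02712, since the two samples are independent.
At 98% confidence z* = 2.326; margin = 2.326 × 0.02712 = 0.06308.
The difference is 0.3650 − 0.1480 = 0.2170, so the interval is 0.2170 ± 0.06308 = (0.154, 0.280).

(0.154, 0.280)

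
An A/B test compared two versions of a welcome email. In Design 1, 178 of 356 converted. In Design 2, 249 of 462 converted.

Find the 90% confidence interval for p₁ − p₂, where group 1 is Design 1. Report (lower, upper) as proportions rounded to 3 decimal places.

(-0.097, 0.019)

Sample proportions: 178/356 = 0.5000, 249/462 = 0.5390.
Each SE is √(p̂(1−p̂)/n): √(0.5000·0.5000/356) = 0.02650 and √(0.5390·0.4610/462) = 0.02319.
SE(p̂₁ − p̂₂) = √(SE₁² + SE₂²) = √(0.00070225 + 0.0005377761) = 0.03521, since the two samples are independent.
At 90% confidence z* = 1.645; margin = 1.645 × 0.03521 = 0.05792.
The difference is 0.5000 − 0.5390 = -0.0390, so the interval is -0.0390 ± 0.05792 = (-0.097, 0.019).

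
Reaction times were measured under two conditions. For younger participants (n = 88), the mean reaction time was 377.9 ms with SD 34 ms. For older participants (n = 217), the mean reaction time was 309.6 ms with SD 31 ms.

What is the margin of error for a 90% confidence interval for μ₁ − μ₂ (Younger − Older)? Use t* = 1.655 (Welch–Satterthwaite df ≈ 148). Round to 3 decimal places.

6.936

SE₁ = s₁/√n₁ = 34/√88 = 3.6244; SE₂ = 31/√217 = 2.1044.
Independent samples, unequal variances: SE_diff = √(SE₁² + SE₂²) = √(13.13627536 + 4.42849936) = 4.1910.
t* = 1.655, so margin of error = 1.655 × 4.1910 = 6.9361.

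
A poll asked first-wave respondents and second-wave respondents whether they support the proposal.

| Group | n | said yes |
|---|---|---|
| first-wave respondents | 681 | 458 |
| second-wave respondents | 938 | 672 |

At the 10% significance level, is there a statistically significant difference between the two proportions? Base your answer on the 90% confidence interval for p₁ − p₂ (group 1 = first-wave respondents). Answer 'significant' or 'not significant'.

significant

Sample proportions: 458/681 = 0.6725, 672/938 = 0.7164.
Each SE is √(p̂(1−p̂)/n): √(0.6725·0.3275/681) = 0.01798 and √(0.7164·0.2836/938) = 0.01472.
SE(p̂₁ − p̂₂) = √(SE₁² + SE₂²) = √(0.0003232804 + 0.0002166784) = 0.02324, since the two samples are independent.
At 90% confidence z* = 1.645; margin = 1.645 × 0.02324 = 0.03823.
The difference is 0.6725 − 0.7164 = -0.0439, so the interval is -0.0439 ± 0.03823 = (-0.08213, -0.00567).
The interval (-0.08213, -0.00567) does not contain 0, so the difference is significant.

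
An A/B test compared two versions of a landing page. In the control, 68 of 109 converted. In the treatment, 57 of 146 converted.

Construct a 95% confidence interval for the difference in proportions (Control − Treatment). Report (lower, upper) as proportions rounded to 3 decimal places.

(0.113, 0.354)

p̂₁ = 68/109 = 0.6239 and p̂₂ = 57/146 = 0.3904.
SE₁ = √(p̂₁(1−p̂₁)/n₁) = √(0.6239·0.3761/109) = 0.04640; SE₂ = √(0.3904·0.6096/146) = 0.04037.
Independent samples: SE of the difference = √(SE₁² + SE₂²) = √(0.00215296 + 0.0016297369) = 0.06150.
z* for 95% confidence is 1.960, so the margin of error is 1.960 × 0.06150 = 0.12054.
Point estimate p̂₁ − p̂₂ = 0.6239 − 0.3904 = 0.2335.
0.2335 ± 0.12054 → (0.113, 0.354).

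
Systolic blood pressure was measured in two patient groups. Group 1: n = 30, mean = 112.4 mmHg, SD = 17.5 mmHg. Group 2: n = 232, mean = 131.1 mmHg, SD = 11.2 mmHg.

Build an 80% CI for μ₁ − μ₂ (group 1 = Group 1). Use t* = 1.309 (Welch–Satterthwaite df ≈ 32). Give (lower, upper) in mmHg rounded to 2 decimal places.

Standard errors of each mean: 17.5/√30 = 3.1950 and 11.2/√232 = 0.7353.
SE(x̄₁ − x̄₂) = √(3.1950² + 0.7353²) = 3.2785 for independent samples with unequal variances.
With t* = 1.309, the margin is 1.309 × 3.2785 = 4.2916.
x̄₁ − x̄₂ = 112.4 − 131.1 = -18.7000; the interval is -18.7000 ± 4.2916 = (-22.99, -14.41).

(-22.99, -14.41)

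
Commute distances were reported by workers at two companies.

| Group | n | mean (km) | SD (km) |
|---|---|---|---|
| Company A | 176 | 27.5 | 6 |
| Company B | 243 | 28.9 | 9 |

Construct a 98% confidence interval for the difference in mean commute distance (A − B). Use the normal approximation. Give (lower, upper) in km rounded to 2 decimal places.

(-3.11, 0.31)

Per-group SEs: s₁/√n₁ = 6/√176 = 0.4523, s₂/√n₂ = 9/√243 = 0.5774.
Unpooled SE of the difference: √(0.20457529 + 0.33339076) = 0.7335.
Margin of error = z* · SE = 2.326 × 0.7335 = 1.7061.
x̄₁ − x̄₂ = 27.5 − 28.9 = -1.4000.
CI: -1.4000 ± 1.7061 = (-3.11, 0.31).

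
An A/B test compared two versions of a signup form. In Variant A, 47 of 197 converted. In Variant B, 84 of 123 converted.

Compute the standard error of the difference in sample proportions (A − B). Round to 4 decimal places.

Sample proportions: 47/197 = 0.2386, 84/123 = 0.6829.
Each SE is √(p̂(1−p̂)/n): √(0.2386·0.7614/197) = 0.03037 and √(0.6829·0.3171/123) = 0.04196.
SE(p̂₁ − p̂₂) = √(SE₁² + SE₂²) = √(0.0009223369 + 0.0017606416) = 0.05180, since the two samples are independent.

0.0518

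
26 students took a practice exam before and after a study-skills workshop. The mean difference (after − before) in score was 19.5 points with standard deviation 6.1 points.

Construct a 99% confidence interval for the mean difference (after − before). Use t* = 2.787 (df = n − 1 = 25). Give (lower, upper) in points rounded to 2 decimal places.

This is a matched-pairs design, so SE = s_d/√n = 6.1/√26 = 1.1963.
Margin = 2.787 × 1.1963 = 3.3341; the interval is 19.5 ± 3.3341 = (16.17, 22.83).

(16.17, 22.83)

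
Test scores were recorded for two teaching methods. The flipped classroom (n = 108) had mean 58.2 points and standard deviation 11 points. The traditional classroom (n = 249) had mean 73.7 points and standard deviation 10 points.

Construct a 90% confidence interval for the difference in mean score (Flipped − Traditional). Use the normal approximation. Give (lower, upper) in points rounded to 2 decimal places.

(-17.53, -13.47)

Standard errors of each mean: 11/√108 = 1.0585 and 10/√249 = 0.6337.
SE(x̄₁ − x̄₂) = √(1.0585² + 0.6337²) = 1.2337 for independent samples with unequal variances.
With z* = 1.645, the margin is 1.645 × 1.2337 = 2.0294.
x̄₁ − x̄₂ = 58.2 − 73.7 = -15.5000; the interval is -15.5000 ± 2.0294 = (-17.53, -13.47).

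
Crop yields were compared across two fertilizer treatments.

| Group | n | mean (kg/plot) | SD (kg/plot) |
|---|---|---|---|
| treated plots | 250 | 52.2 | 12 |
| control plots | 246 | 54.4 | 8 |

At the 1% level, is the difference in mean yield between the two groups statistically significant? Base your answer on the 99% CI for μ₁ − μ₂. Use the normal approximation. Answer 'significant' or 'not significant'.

not significant

Per-group SEs: s₁/√n₁ = 12/√250 = 0.7589, s₂/√n₂ = 8/√246 = 0.5101.
Unpooled SE of the difference: √(0.57592921 + 0.26020201) = 0.9144.
Margin of error = z* · SE = 2.576 × 0.9144 = 2.3555.
x̄₁ − x̄₂ = 52.2 − 54.4 = -2.2000.
CI: -2.2000 ± 2.3555 = (-4.5555, 0.1555).
The interval (-4.5555, 0.1555) contains 0, so the difference is not significant.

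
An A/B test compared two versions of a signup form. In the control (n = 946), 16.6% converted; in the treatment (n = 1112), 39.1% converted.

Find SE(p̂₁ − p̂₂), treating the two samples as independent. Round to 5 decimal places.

Each SE is √(p̂(1−p̂)/n): √(0.1660·0.8340/946) = 0.01210 and √(0.3910·0.6090/1112) = 0.01463.
SE(p̂₁ − p̂₂) = √(SE₁² + SE₂²) = √(0.00014641 + 0.0002140369) = 0.01899, since the two samples are independent.

0.01899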